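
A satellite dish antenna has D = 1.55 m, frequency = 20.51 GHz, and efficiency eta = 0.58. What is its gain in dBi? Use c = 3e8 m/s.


lambda = c/f = 3e8 / 2.051e+10 = 0.01462701 m
G = eta*(pi*D/lambda)^2 = 0.58*(pi*1.55/0.01462701)^2
G = 64280.6037 (linear)
G = 10*log10(64280.6037) = 48.0808 dBi

48.0808 dBi


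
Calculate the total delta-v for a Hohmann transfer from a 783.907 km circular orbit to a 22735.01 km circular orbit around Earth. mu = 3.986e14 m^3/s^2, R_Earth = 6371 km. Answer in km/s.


r1 = 7154.9070 km = 7.154907e+06 m
r2 = 29106.0100 km = 2.910601e+07 m
dv1 = sqrt(mu/r1)*(sqrt(2*r2/(r1+r2)) - 1) = 1993.0901 m/s
dv2 = sqrt(mu/r2)*(1 - sqrt(2*r1/(r1+r2))) = 1375.9012 m/s
total dv = |dv1| + |dv2| = 1993.0901 + 1375.9012 = 3368.9913 m/s = 3.3690 km/s

3.3690 km/s


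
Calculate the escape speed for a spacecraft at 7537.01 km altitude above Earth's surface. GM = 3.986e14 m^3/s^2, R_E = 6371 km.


r = 6371.0 + 7537.01 = 13908.0100 km = 1.390801e+07 m
v_esc = sqrt(2*mu/r) = sqrt(2*3.986e14 / 1.390801e+07)
v_esc = 7570.9634 m/s = 7.5710 km/s

7.5710 km/s


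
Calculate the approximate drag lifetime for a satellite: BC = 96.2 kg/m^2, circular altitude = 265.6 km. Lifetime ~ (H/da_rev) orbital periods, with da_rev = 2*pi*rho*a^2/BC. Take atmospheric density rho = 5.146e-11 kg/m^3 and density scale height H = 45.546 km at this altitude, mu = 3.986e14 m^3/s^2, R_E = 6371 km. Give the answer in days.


a = R_E + alt = 6636.6000 km = 6.6366e+06 m
da_rev = 2*pi*rho*a^2/BC = 2*pi*5.146e-11*(6.6366e+06)^2/96.2 = 148.035496 m per revolution
N = H/da_rev = 45546.0000 m / 148.035496 m = 307.6695 revolutions
P = 2*pi*sqrt(a^3/mu) = 5380.5873 s
lifetime = N*P = 307.6695 * 5380.5873 = 1.6554424e+06 s = 19.1602 days

19.1602 days


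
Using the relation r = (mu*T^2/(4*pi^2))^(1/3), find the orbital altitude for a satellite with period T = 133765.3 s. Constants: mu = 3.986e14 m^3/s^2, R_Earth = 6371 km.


T = 133765.3 s
r = (mu*T^2/(4*pi^2))^(1/3) = (3.986e14 * 133765.3^2 / (4*pi^2))^(1/3)
r = 5.6531195e+07 m = 56531.1948 km
alt = r - R_E = 56531.1948 - 6371 = 50160.1948 km

50160.1948 km


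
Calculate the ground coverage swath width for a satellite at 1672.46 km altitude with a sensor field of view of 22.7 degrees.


FOV = 22.7 deg = 0.3961897 rad
swath = 2 * alt * tan(FOV/2) = 2 * 1672.46 * tan(0.1980949)
swath = 2 * 1672.46 * 0.2007274
swath = 671.4170 km

671.4170 km


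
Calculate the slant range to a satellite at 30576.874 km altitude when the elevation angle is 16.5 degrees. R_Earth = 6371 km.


h = 30576.874 km, el = 16.5 deg
d = -R_E*sin(el) + sqrt((R_E*sin(el))^2 + 2*R_E*h + h^2)
d = -6371.0000*sin(0.2879793) + sqrt((6371.0000*0.2840153)^2 + 2*6371.0000*30576.874 + 30576.874^2)
d = 34629.9387 km

34629.9387 km


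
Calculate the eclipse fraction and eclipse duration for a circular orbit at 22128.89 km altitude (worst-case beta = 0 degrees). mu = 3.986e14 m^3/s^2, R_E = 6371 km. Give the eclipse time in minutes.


r = 28499.8900 km
T = 798.0402 min
Eclipse fraction = arcsin(R_E/r)/pi = arcsin(6371.0000/28499.8900)/pi
= arcsin(0.2235447)/pi = 0.07176287
Eclipse duration = 0.07176287 * 798.0402 = 57.2697 min

57.2697 minutes


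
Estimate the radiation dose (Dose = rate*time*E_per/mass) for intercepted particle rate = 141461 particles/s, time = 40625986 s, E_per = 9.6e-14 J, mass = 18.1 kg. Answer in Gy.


Total energy deposited = rate * time * E_per
  = 141461 * 40625986 * 9.6e-14 = 0.5517113 J
Dose = E_total / mass = 0.5517113 / 18.1
Dose = 0.03048129 Gy

0.0305 Gy


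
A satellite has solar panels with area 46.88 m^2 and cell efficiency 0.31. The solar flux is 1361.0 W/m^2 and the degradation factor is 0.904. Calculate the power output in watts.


P = area * eta * S * degradation
P = 46.88 * 0.31 * 1361.0 * 0.904
P = 17880.3433 W

17880.3433 W


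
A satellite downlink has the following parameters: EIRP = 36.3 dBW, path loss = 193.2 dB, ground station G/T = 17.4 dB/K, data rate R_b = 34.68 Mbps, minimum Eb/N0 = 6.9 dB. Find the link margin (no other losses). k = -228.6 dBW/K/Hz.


C/N0 = EIRP - FSPL + G/T - k = 36.3 - 193.2 + 17.4 - (-228.6)
C/N0 = 89.1000 dB-Hz
R_b = 34.68 Mbps = 3.468e+07 bps -> 10*log10(R_b) = 75.4008 dB-Hz
Eb/N0 = C/N0 - 10*log10(R_b) = 89.1000 - 75.4008 = 13.6992 dB
Margin = Eb/N0 - Eb/N0_req = 13.6992 - 6.9 = 6.7992 dB (link closes)

6.7992 dB


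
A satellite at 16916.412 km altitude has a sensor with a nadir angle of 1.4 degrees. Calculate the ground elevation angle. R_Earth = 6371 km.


r = R_E + alt = 23287.4120 km
Law of sines in the satellite / Earth-center / ground-point triangle:
  sin(nadir)/R_E = sin(90 + el)/r  =>  cos(el) = (r/R_E)*sin(nadir)
cos(el) = (23287.4120 / 6371.0000) * sin(1.4 deg) = 0.08930501
el = arccos(0.08930501) = 84.8764 deg
(Earth-central angle = 90 - nadir - el = 3.7236 deg)

84.8764 degrees


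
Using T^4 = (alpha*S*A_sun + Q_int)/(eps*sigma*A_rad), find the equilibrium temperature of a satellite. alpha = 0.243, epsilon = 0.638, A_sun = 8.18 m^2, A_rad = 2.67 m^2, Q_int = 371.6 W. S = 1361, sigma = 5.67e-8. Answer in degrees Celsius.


Numerator = alpha*S*A_sun + Q_int = 0.243*1361*8.18 + 371.6 = 3076.9141 W
Denominator = eps*sigma*A_rad = 0.638*5.67e-8*2.67 = 9.6586182e-08 W/K^4
T^4 = 3.185667e+10 K^4
T = 422.4741 K = 149.3241 C

149.3241 degrees Celsius


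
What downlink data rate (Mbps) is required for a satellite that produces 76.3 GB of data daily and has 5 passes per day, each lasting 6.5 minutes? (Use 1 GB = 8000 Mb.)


total contact time = 5 * 6.5 * 60 = 1950.0000 s
data = 76.3 GB = 610400.0000 Mb
rate = 610400.0000 / 1950.0000 = 313.0256 Mbps

313.0256 Mbps


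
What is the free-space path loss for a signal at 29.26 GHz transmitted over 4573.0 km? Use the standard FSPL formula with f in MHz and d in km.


f = 29.26 GHz = 29260.0000 MHz
d = 4573.0 km
FSPL = 32.44 + 20*log10(29260.0000) + 20*log10(4573.0)
FSPL = 32.44 + 89.3255 + 73.2040
FSPL = 194.9695 dB

194.9695 dB


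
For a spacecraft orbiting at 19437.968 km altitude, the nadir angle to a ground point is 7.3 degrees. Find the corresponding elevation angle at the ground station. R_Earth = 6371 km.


r = R_E + alt = 25808.9680 km
Law of sines in the satellite / Earth-center / ground-point triangle:
  sin(nadir)/R_E = sin(90 + el)/r  =>  cos(el) = (r/R_E)*sin(nadir)
cos(el) = (25808.9680 / 6371.0000) * sin(7.3 deg) = 0.5147397
el = arccos(0.5147397) = 59.0199 deg
(Earth-central angle = 90 - nadir - el = 23.6801 deg)

59.0199 degrees


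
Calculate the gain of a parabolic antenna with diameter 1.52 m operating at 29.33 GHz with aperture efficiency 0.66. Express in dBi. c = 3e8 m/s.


lambda = c/f = 3e8 / 2.933e+10 = 0.01022844 m
G = eta*(pi*D/lambda)^2 = 0.66*(pi*1.52/0.01022844)^2
G = 143850.8635 (linear)
G = 10*log10(143850.8635) = 51.5791 dBi

51.5791 dBi


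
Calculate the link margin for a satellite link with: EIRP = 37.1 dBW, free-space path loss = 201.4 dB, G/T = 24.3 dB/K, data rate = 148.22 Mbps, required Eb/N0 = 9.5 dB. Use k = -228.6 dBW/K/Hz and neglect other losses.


C/N0 = EIRP - FSPL + G/T - k = 37.1 - 201.4 + 24.3 - (-228.6)
C/N0 = 88.6000 dB-Hz
R_b = 148.22 Mbps = 1.4822e+08 bps -> 10*log10(R_b) = 81.7091 dB-Hz
Eb/N0 = C/N0 - 10*log10(R_b) = 88.6000 - 81.7091 = 6.8909 dB
Margin = Eb/N0 - Eb/N0_req = 6.8909 - 9.5 = -2.6091 dB (negative margin: link does not close)

-2.6091 dB


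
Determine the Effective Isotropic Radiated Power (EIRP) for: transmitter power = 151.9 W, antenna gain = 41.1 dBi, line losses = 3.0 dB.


Pt = 151.9 W = 21.8156 dBW
EIRP = Pt_dBW + Gt - losses = 21.8156 + 41.1 - 3.0 = 59.9156 dBW

59.9156 dBW


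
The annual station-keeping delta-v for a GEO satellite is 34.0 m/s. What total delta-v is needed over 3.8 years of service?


dV = rate * years = 34.0 * 3.8
dV = 129.2000 m/s

129.2000 m/s


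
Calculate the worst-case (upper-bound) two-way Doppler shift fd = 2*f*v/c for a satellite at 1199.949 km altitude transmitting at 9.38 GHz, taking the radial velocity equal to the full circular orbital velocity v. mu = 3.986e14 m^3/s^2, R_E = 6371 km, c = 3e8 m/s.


r = 7.570949e+06 m
v = sqrt(mu/r) = 7255.9367 m/s (worst-case radial velocity)
f = 9.38 GHz = 9.38e+09 Hz
fd = 2*f*v/c = 2*9.38e+09*7255.9367/3.0e+08
fd = 453737.9099 Hz

453737.9099 Hz


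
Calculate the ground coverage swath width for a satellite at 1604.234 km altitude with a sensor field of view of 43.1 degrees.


FOV = 43.1 deg = 0.7522369 rad
swath = 2 * alt * tan(FOV/2) = 2 * 1604.234 * tan(0.3761185)
swath = 2 * 1604.234 * 0.3949189
swath = 1267.0846 km

1267.0846 km


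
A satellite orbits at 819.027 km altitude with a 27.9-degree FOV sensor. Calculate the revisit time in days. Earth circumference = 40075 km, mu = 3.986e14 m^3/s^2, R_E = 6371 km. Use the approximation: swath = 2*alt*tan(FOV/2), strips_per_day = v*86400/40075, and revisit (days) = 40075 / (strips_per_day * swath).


swath = 2*819.027*tan(0.2434734) = 406.8947 km
v = sqrt(mu/r) = 7445.6632 m/s = 7.4457 km/s
strips/day = v*86400/40075 = 7.4457*86400/40075 = 16.0525
coverage/day = strips * swath = 16.0525 * 406.8947 = 6531.6915 km
revisit = 40075 / 6531.6915 = 6.1355 days

6.1355 days


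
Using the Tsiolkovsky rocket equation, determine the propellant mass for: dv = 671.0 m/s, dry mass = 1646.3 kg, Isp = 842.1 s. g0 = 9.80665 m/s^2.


ve = Isp * g0 = 842.1 * 9.80665 = 8258.179965 m/s
mass ratio = exp(dv/ve) = exp(671.0/8258.179965) = 1.08464503
m_prop = m_dry * (mr - 1) = 1646.3 * (1.08464503 - 1)
m_prop = 139.3511 kg

139.3511 kg


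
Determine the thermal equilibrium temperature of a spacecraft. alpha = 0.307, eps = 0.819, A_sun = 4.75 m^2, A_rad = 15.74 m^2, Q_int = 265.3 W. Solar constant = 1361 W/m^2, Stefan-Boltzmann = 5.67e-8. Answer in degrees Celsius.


Numerator = alpha*S*A_sun + Q_int = 0.307*1361*4.75 + 265.3 = 2249.9783 W
Denominator = eps*sigma*A_rad = 0.819*5.67e-8*15.74 = 7.309231e-07 W/K^4
T^4 = 3.0782694e+09 K^4
T = 235.5465 K = -37.6035 C

-37.6035 degrees Celsius


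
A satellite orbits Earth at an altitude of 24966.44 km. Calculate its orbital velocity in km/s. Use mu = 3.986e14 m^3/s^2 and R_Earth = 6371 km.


r = R_E + alt = 6371.0 + 24966.44 = 31337.4400 km = 3.133744e+07 m
v = sqrt(mu/r) = sqrt(3.986e14 / 3.133744e+07) = 3566.4562 m/s = 3.5665 km/s

3.5665 km/s


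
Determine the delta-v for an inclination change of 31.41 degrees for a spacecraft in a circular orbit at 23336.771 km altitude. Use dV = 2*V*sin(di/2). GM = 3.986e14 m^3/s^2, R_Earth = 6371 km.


r = 29707.7710 km = 2.9707771e+07 m
V = sqrt(mu/r) = 3662.9721 m/s
di = 31.41 deg = 0.5482079 rad
dV = 2*V*sin(di/2) = 2*3662.9721*sin(0.274104)
dV = 1983.0192 m/s = 1.9830 km/s

1.9830 km/s


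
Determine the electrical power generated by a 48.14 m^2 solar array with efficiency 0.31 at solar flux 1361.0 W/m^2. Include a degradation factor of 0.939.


P = area * eta * S * degradation
P = 48.14 * 0.31 * 1361.0 * 0.939
P = 19071.7918 W

19071.7918 W


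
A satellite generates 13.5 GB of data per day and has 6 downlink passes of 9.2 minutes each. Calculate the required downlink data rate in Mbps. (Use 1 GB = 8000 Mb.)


total contact time = 6 * 9.2 * 60 = 3312.0000 s
data = 13.5 GB = 108000.0000 Mb
rate = 108000.0000 / 3312.0000 = 32.6087 Mbps

32.6087 Mbps


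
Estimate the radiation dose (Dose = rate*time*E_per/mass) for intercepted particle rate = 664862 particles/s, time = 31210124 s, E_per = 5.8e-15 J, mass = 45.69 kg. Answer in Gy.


Total energy deposited = rate * time * E_per
  = 664862 * 31210124 * 5.8e-15 = 0.1203525 J
Dose = E_total / mass = 0.1203525 / 45.69
Dose = 0.00263411 Gy

0.0026 Gy


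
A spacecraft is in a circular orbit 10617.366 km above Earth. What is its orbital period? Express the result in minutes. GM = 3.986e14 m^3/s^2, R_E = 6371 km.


r = 16988.3660 km = 1.6988366e+07 m
T = 2*pi*sqrt(r^3/mu) = 2*pi*sqrt(4.9029202e+21 / 3.986e14)
T = 22036.2979 s = 367.2716 min

367.2716 minutes


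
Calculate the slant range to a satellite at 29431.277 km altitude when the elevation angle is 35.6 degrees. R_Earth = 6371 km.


h = 29431.277 km, el = 35.6 deg
d = -R_E*sin(el) + sqrt((R_E*sin(el))^2 + 2*R_E*h + h^2)
d = -6371.0000*sin(0.6213372) + sqrt((6371.0000*0.582123)^2 + 2*6371.0000*29431.277 + 29431.277^2)
d = 31716.8206 km

31716.8206 km


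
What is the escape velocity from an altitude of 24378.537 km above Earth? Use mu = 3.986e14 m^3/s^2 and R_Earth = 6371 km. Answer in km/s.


r = 6371.0 + 24378.537 = 30749.5370 km = 3.0749537e+07 m
v_esc = sqrt(2*mu/r) = sqrt(2*3.986e14 / 3.0749537e+07)
v_esc = 5091.7181 m/s = 5.0917 km/s

5.0917 km/s


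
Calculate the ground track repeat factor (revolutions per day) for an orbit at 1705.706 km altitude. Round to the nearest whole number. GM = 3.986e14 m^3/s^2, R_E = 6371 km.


r = 8.076706e+06 m
T = 2*pi*sqrt(r^3/mu) = 7223.7488 s = 120.3958 min
revs/day = 1440 / 120.3958 = 11.9605
Rounded: 12 revolutions per day

12 revolutions per day


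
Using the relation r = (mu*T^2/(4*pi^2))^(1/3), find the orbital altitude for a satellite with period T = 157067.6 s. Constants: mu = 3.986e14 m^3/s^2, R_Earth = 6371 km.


T = 157067.6 s
r = (mu*T^2/(4*pi^2))^(1/3) = (3.986e14 * 157067.6^2 / (4*pi^2))^(1/3)
r = 6.2919258e+07 m = 62919.2578 km
alt = r - R_E = 62919.2578 - 6371 = 56548.2578 km

56548.2578 km


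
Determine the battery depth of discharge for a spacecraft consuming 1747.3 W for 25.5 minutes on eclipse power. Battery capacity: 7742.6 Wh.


E_used = P * t / 60 = 1747.3 * 25.5 / 60 = 742.6025 Wh
DOD = E_used / E_total * 100 = 742.6025 / 7742.6 * 100
DOD = 9.5911 %

9.5911 %


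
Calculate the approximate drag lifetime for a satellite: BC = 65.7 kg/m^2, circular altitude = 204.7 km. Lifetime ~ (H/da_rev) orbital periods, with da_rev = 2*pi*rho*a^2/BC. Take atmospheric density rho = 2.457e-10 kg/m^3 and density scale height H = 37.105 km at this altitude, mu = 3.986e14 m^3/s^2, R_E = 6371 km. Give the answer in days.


a = R_E + alt = 6575.7000 km = 6.5757e+06 m
da_rev = 2*pi*rho*a^2/BC = 2*pi*2.457e-10*(6.5757e+06)^2/65.7 = 1016.023231 m per revolution
N = H/da_rev = 37105.0000 m / 1016.023231 m = 36.5198 revolutions
P = 2*pi*sqrt(a^3/mu) = 5306.6960 s
lifetime = N*P = 36.5198 * 5306.6960 = 193799.6579 s = 2.2431 days

2.2431 days


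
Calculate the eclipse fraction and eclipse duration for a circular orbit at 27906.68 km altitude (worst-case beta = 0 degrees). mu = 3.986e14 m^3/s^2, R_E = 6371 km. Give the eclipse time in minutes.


r = 34277.6800 km
T = 1052.6333 min
Eclipse fraction = arcsin(R_E/r)/pi = arcsin(6371.0000/34277.6800)/pi
= arcsin(0.1858644)/pi = 0.05950851
Eclipse duration = 0.05950851 * 1052.6333 = 62.6406 min

62.6406 minutes


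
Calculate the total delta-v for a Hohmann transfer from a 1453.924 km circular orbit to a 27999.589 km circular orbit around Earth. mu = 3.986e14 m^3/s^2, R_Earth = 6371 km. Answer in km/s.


r1 = 7824.9240 km = 7.824924e+06 m
r2 = 34370.5890 km = 3.4370589e+07 m
dv1 = sqrt(mu/r1)*(sqrt(2*r2/(r1+r2)) - 1) = 1972.4852 m/s
dv2 = sqrt(mu/r2)*(1 - sqrt(2*r1/(r1+r2))) = 1331.5108 m/s
total dv = |dv1| + |dv2| = 1972.4852 + 1331.5108 = 3303.9961 m/s = 3.3040 km/s

3.3040 km/s


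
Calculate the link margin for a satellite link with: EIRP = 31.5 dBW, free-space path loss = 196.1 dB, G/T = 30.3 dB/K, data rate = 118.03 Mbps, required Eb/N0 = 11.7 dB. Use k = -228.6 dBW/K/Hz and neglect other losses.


C/N0 = EIRP - FSPL + G/T - k = 31.5 - 196.1 + 30.3 - (-228.6)
C/N0 = 94.3000 dB-Hz
R_b = 118.03 Mbps = 1.1803e+08 bps -> 10*log10(R_b) = 80.7199 dB-Hz
Eb/N0 = C/N0 - 10*log10(R_b) = 94.3000 - 80.7199 = 13.5801 dB
Margin = Eb/N0 - Eb/N0_req = 13.5801 - 11.7 = 1.8801 dB (link closes)

1.8801 dB


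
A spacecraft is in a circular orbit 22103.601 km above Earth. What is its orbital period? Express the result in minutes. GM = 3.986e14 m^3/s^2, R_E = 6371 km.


r = 28474.6010 km = 2.8474601e+07 m
T = 2*pi*sqrt(r^3/mu) = 2*pi*sqrt(2.3087289e+22 / 3.986e14)
T = 47818.6919 s = 796.9782 min

796.9782 minutes


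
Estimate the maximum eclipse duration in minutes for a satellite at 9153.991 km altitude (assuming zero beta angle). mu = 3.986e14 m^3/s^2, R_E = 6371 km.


r = 15524.9910 km
T = 320.8537 min
Eclipse fraction = arcsin(R_E/r)/pi = arcsin(6371.0000/15524.9910)/pi
= arcsin(0.4103706)/pi = 0.1346007
Eclipse duration = 0.1346007 * 320.8537 = 43.1871 min

43.1871 minutes


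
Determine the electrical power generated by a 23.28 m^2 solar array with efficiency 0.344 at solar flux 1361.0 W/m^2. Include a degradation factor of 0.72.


P = area * eta * S * degradation
P = 23.28 * 0.344 * 1361.0 * 0.72
P = 7847.5129 W

7847.5129 W


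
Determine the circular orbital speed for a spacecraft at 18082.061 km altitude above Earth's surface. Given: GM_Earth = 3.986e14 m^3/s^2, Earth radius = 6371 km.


r = R_E + alt = 6371.0 + 18082.061 = 24453.0610 km = 2.4453061e+07 m
v = sqrt(mu/r) = sqrt(3.986e14 / 2.4453061e+07) = 4037.4024 m/s = 4.0374 km/s

4.0374 km/s


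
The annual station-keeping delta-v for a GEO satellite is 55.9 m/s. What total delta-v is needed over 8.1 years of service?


dV = rate * years = 55.9 * 8.1
dV = 452.7900 m/s

452.7900 m/s


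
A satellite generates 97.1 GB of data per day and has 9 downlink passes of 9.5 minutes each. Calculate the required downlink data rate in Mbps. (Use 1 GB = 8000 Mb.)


total contact time = 9 * 9.5 * 60 = 5130.0000 s
data = 97.1 GB = 776800.0000 Mb
rate = 776800.0000 / 5130.0000 = 151.4230 Mbps

151.4230 Mbps


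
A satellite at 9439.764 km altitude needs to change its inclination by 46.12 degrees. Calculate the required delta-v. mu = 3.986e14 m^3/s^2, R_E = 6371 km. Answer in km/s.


r = 15810.7640 km = 1.5810764e+07 m
V = sqrt(mu/r) = 5021.0231 m/s
di = 46.12 deg = 0.8049459 rad
dV = 2*V*sin(di/2) = 2*5021.0231*sin(0.4024729)
dV = 3933.4179 m/s = 3.9334 km/s

3.9334 km/s


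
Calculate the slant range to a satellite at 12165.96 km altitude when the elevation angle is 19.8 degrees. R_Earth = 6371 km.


h = 12165.96 km, el = 19.8 deg
d = -R_E*sin(el) + sqrt((R_E*sin(el))^2 + 2*R_E*h + h^2)
d = -6371.0000*sin(0.3455752) + sqrt((6371.0000*0.3387379)^2 + 2*6371.0000*12165.96 + 12165.96^2)
d = 15382.8995 km

15382.8995 km


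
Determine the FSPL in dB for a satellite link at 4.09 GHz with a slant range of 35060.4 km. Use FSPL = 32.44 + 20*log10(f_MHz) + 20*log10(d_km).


f = 4.09 GHz = 4090.0000 MHz
d = 35060.4 km
FSPL = 32.44 + 20*log10(4090.0000) + 20*log10(35060.4)
FSPL = 32.44 + 72.2345 + 90.8963
FSPL = 195.5708 dB

195.5708 dB


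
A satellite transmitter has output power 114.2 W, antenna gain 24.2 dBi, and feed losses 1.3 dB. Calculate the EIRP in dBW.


Pt = 114.2 W = 20.5767 dBW
EIRP = Pt_dBW + Gt - losses = 20.5767 + 24.2 - 1.3 = 43.4767 dBW

43.4767 dBW


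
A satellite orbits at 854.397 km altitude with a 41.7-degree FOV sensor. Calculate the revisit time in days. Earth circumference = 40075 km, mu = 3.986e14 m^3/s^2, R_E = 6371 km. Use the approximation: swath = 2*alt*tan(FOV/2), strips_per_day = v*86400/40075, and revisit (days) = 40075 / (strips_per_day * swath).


swath = 2*854.397*tan(0.3639011) = 650.8169 km
v = sqrt(mu/r) = 7427.4167 m/s = 7.4274 km/s
strips/day = v*86400/40075 = 7.4274*86400/40075 = 16.0132
coverage/day = strips * swath = 16.0132 * 650.8169 = 10421.6581 km
revisit = 40075 / 10421.6581 = 3.8454 days

3.8454 days


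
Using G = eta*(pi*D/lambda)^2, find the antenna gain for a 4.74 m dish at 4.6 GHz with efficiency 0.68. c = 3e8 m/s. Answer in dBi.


lambda = c/f = 3e8 / 4.6e+09 = 0.06521739 m
G = eta*(pi*D/lambda)^2 = 0.68*(pi*4.74/0.06521739)^2
G = 35451.8167 (linear)
G = 10*log10(35451.8167) = 45.4964 dBi

45.4964 dBi


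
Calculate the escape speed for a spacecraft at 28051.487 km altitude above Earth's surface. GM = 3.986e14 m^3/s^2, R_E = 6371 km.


r = 6371.0 + 28051.487 = 34422.4870 km = 3.4422487e+07 m
v_esc = sqrt(2*mu/r) = sqrt(2*3.986e14 / 3.4422487e+07)
v_esc = 4812.4089 m/s = 4.8124 km/s

4.8124 km/s


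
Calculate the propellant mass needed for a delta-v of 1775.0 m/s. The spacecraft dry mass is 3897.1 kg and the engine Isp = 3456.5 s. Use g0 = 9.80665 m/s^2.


ve = Isp * g0 = 3456.5 * 9.80665 = 33896.685725 m/s
mass ratio = exp(dv/ve) = exp(1775.0/33896.685725) = 1.05376030
m_prop = m_dry * (mr - 1) = 3897.1 * (1.05376030 - 1)
m_prop = 209.5093 kg

209.5093 kg


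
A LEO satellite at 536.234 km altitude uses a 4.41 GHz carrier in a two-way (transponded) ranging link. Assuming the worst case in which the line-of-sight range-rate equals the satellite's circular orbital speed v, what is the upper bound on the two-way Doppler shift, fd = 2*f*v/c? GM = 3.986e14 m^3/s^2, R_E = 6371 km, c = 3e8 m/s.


r = 6.907234e+06 m
v = sqrt(mu/r) = 7596.5528 m/s (worst-case radial velocity)
f = 4.41 GHz = 4.41e+09 Hz
fd = 2*f*v/c = 2*4.41e+09*7596.5528/3.0e+08
fd = 223338.6533 Hz

223338.6533 Hz


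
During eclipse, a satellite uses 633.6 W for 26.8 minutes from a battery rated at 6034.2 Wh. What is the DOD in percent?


E_used = P * t / 60 = 633.6 * 26.8 / 60 = 283.0080 Wh
DOD = E_used / E_total * 100 = 283.0080 / 6034.2 * 100
DOD = 4.6901 %

4.6901 %


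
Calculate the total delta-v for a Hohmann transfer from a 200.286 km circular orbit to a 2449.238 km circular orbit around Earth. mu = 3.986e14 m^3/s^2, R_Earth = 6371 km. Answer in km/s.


r1 = 6571.2860 km = 6.571286e+06 m
r2 = 8820.2380 km = 8.820238e+06 m
dv1 = sqrt(mu/r1)*(sqrt(2*r2/(r1+r2)) - 1) = 549.6073 m/s
dv2 = sqrt(mu/r2)*(1 - sqrt(2*r1/(r1+r2))) = 510.5154 m/s
total dv = |dv1| + |dv2| = 549.6073 + 510.5154 = 1060.1227 m/s = 1.0601 km/s

1.0601 km/s


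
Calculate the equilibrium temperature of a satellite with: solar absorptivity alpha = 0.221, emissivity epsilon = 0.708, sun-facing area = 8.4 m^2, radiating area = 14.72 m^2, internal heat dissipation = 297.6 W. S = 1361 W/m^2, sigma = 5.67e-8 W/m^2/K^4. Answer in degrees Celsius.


Numerator = alpha*S*A_sun + Q_int = 0.221*1361*8.4 + 297.6 = 2824.1604 W
Denominator = eps*sigma*A_rad = 0.708*5.67e-8*14.72 = 5.9091379e-07 W/K^4
T^4 = 4.7793103e+09 K^4
T = 262.9307 K = -10.2193 C

-10.2193 degrees Celsius


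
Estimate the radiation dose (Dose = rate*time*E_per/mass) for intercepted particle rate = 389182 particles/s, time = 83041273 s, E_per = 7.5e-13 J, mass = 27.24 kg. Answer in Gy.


Total energy deposited = rate * time * E_per
  = 389182 * 83041273 * 7.5e-13 = 24.2386 J
Dose = E_total / mass = 24.2386 / 27.24
Dose = 0.8898174 Gy

0.8898 Gy


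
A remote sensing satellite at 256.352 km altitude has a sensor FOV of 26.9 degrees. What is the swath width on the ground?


FOV = 26.9 deg = 0.4694936 rad
swath = 2 * alt * tan(FOV/2) = 2 * 256.352 * tan(0.2347468)
swath = 2 * 256.352 * 0.239156
swath = 122.6162 km

122.6162 km


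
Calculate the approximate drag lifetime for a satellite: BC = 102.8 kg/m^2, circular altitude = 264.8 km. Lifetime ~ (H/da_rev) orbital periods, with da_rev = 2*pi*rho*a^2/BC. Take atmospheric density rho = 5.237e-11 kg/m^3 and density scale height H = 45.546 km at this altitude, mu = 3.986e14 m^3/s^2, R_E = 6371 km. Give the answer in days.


a = R_E + alt = 6635.8000 km = 6.6358e+06 m
da_rev = 2*pi*rho*a^2/BC = 2*pi*5.237e-11*(6.6358e+06)^2/102.8 = 140.947022 m per revolution
N = H/da_rev = 45546.0000 m / 140.947022 m = 323.1427 revolutions
P = 2*pi*sqrt(a^3/mu) = 5379.6145 s
lifetime = N*P = 323.1427 * 5379.6145 = 1.7383831e+06 s = 20.1202 days

20.1202 days


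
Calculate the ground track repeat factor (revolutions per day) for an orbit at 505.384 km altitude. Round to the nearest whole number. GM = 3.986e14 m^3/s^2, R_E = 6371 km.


r = 6.876384e+06 m
T = 2*pi*sqrt(r^3/mu) = 5674.8110 s = 94.5802 min
revs/day = 1440 / 94.5802 = 15.2252
Rounded: 15 revolutions per day

15 revolutions per day


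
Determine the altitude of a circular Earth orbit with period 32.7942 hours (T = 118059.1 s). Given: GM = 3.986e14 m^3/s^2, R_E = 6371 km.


T = 118059.1 s
r = (mu*T^2/(4*pi^2))^(1/3) = (3.986e14 * 118059.1^2 / (4*pi^2))^(1/3)
r = 5.2014628e+07 m = 52014.6281 km
alt = r - R_E = 52014.6281 - 6371 = 45643.6281 km

45643.6281 km


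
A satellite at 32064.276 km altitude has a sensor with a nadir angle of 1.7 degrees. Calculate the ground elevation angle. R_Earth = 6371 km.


r = R_E + alt = 38435.2760 km
Law of sines in the satellite / Earth-center / ground-point triangle:
  sin(nadir)/R_E = sin(90 + el)/r  =>  cos(el) = (r/R_E)*sin(nadir)
cos(el) = (38435.2760 / 6371.0000) * sin(1.7 deg) = 0.1789719
el = arccos(0.1789719) = 79.6901 deg
(Earth-central angle = 90 - nadir - el = 8.6099 deg)

79.6901 degrees


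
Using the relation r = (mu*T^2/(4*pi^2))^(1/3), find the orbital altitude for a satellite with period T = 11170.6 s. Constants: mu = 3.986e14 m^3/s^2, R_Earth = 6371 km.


T = 11170.6 s
r = (mu*T^2/(4*pi^2))^(1/3) = (3.986e14 * 11170.6^2 / (4*pi^2))^(1/3)
r = 1.0800492e+07 m = 10800.4915 km
alt = r - R_E = 10800.4915 - 6371 = 4429.4915 km

4429.4915 km


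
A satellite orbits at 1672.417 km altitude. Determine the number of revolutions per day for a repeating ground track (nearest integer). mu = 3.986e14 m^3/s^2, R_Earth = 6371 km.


r = 8.043417e+06 m
T = 2*pi*sqrt(r^3/mu) = 7179.1346 s = 119.6522 min
revs/day = 1440 / 119.6522 = 12.0349
Rounded: 12 revolutions per day

12 revolutions per day


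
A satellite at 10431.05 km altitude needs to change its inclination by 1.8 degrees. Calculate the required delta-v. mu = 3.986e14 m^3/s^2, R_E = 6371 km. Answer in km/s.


r = 16802.0500 km = 1.680205e+07 m
V = sqrt(mu/r) = 4870.6566 m/s
di = 1.8 deg = 0.03141593 rad
dV = 2*V*sin(di/2) = 2*4870.6566*sin(0.01570796)
dV = 153.0099 m/s = 0.1530099 km/s

0.1530 km/s


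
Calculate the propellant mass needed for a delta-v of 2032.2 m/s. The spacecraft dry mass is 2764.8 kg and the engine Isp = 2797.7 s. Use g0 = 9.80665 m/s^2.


ve = Isp * g0 = 2797.7 * 9.80665 = 27436.064705 m/s
mass ratio = exp(dv/ve) = exp(2032.2/27436.064705) = 1.07688260
m_prop = m_dry * (mr - 1) = 2764.8 * (1.07688260 - 1)
m_prop = 212.5650 kg

212.5650 kg


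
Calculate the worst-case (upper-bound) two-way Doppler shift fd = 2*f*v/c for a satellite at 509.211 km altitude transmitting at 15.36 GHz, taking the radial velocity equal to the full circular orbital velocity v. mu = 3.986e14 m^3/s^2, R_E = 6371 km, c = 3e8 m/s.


r = 6.880211e+06 m
v = sqrt(mu/r) = 7611.4565 m/s (worst-case radial velocity)
f = 15.36 GHz = 1.536e+10 Hz
fd = 2*f*v/c = 2*1.536e+10*7611.4565/3.0e+08
fd = 779413.1436 Hz

779413.1436 Hz


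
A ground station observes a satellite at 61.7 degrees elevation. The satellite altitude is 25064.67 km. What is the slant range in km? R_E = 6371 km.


h = 25064.67 km, el = 61.7 deg
d = -R_E*sin(el) + sqrt((R_E*sin(el))^2 + 2*R_E*h + h^2)
d = -6371.0000*sin(1.0769) + sqrt((6371.0000*0.8804774)^2 + 2*6371.0000*25064.67 + 25064.67^2)
d = 25680.7079 km

25680.7079 km


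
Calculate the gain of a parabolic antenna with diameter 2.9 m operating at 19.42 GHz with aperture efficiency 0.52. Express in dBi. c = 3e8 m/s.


lambda = c/f = 3e8 / 1.942e+10 = 0.01544799 m
G = eta*(pi*D/lambda)^2 = 0.52*(pi*2.9/0.01544799)^2
G = 180865.2057 (linear)
G = 10*log10(180865.2057) = 52.5736 dBi

52.5736 dBi


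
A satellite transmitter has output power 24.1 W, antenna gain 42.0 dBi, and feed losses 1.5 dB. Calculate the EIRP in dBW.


Pt = 24.1 W = 13.8202 dBW
EIRP = Pt_dBW + Gt - losses = 13.8202 + 42.0 - 1.5 = 54.3202 dBW

54.3202 dBW


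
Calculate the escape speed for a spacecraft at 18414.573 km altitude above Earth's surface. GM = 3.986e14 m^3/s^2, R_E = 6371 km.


r = 6371.0 + 18414.573 = 24785.5730 km = 2.4785573e+07 m
v_esc = sqrt(2*mu/r) = sqrt(2*3.986e14 / 2.4785573e+07)
v_esc = 5671.3201 m/s = 5.6713 km/s

5.6713 km/s


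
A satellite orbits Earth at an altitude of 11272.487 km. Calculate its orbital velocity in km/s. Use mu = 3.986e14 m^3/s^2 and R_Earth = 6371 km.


r = R_E + alt = 6371.0 + 11272.487 = 17643.4870 km = 1.7643487e+07 m
v = sqrt(mu/r) = sqrt(3.986e14 / 1.7643487e+07) = 4753.0944 m/s = 4.7531 km/s

4.7531 km/s


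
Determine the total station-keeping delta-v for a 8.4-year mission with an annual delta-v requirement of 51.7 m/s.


dV = rate * years = 51.7 * 8.4
dV = 434.2800 m/s

434.2800 m/s


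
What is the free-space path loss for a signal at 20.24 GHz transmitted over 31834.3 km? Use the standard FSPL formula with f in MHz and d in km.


f = 20.24 GHz = 20240.0000 MHz
d = 31834.3 km
FSPL = 32.44 + 20*log10(20240.0000) + 20*log10(31834.3)
FSPL = 32.44 + 86.1242 + 90.0579
FSPL = 208.6221 dB

208.6221 dB


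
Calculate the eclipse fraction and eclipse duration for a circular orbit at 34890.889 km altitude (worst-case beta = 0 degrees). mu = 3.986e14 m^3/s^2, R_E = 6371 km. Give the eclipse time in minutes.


r = 41261.8890 km
T = 1390.2203 min
Eclipse fraction = arcsin(R_E/r)/pi = arcsin(6371.0000/41261.8890)/pi
= arcsin(0.154404)/pi = 0.04934573
Eclipse duration = 0.04934573 * 1390.2203 = 68.6014 min

68.6014 minutes


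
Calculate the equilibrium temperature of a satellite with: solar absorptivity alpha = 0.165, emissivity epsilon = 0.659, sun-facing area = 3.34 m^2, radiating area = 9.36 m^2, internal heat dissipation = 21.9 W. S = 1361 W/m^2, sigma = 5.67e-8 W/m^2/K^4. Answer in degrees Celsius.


Numerator = alpha*S*A_sun + Q_int = 0.165*1361*3.34 + 21.9 = 771.9471 W
Denominator = eps*sigma*A_rad = 0.659*5.67e-8*9.36 = 3.4973921e-07 W/K^4
T^4 = 2.2072078e+09 K^4
T = 216.7508 K = -56.3992 C

-56.3992 degrees Celsius


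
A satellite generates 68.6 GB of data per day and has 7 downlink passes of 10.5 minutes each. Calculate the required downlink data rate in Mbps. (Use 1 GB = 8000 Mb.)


total contact time = 7 * 10.5 * 60 = 4410.0000 s
data = 68.6 GB = 548800.0000 Mb
rate = 548800.0000 / 4410.0000 = 124.4444 Mbps

124.4444 Mbps


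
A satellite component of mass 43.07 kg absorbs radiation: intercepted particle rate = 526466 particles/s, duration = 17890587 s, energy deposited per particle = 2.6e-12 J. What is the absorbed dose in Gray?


Total energy deposited = rate * time * E_per
  = 526466 * 17890587 * 2.6e-12 = 24.4888 J
Dose = E_total / mass = 24.4888 / 43.07
Dose = 0.5685824 Gy

0.5686 Gy


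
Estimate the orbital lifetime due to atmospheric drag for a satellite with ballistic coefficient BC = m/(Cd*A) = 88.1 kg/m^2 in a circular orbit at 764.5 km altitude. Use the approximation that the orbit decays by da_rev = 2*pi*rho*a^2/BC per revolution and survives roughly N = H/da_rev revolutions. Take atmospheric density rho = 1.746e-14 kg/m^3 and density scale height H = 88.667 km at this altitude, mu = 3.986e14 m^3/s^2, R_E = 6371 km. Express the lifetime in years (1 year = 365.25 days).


a = R_E + alt = 7135.5000 km = 7.1355e+06 m
da_rev = 2*pi*rho*a^2/BC = 2*pi*1.746e-14*(7.1355e+06)^2/88.1 = 0.0634011332 m per revolution
N = H/da_rev = 88667.0000 m / 0.0634011332 m = 1.3985081e+06 revolutions
P = 2*pi*sqrt(a^3/mu) = 5998.5715 s
lifetime = N*P = 1.3985081e+06 * 5998.5715 = 8.3890509e+09 s = 97095.4969 days
years = 97095.4969 / 365.25 = 265.8330 years

265.8330 years


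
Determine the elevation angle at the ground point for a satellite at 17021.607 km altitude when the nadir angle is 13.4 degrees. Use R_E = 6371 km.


r = R_E + alt = 23392.6070 km
Law of sines in the satellite / Earth-center / ground-point triangle:
  sin(nadir)/R_E = sin(90 + el)/r  =>  cos(el) = (r/R_E)*sin(nadir)
cos(el) = (23392.6070 / 6371.0000) * sin(13.4 deg) = 0.8509163
el = arccos(0.8509163) = 31.6885 deg
(Earth-central angle = 90 - nadir - el = 44.9115 deg)

31.6885 degrees


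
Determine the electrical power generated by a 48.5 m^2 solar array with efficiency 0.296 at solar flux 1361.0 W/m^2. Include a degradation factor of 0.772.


P = area * eta * S * degradation
P = 48.5 * 0.296 * 1361.0 * 0.772
P = 15083.7344 W

15083.7344 W


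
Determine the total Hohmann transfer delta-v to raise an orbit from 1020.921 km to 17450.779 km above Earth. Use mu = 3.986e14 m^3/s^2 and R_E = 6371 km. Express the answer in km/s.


r1 = 7391.9210 km = 7.391921e+06 m
r2 = 23821.7790 km = 2.3821779e+07 m
dv1 = sqrt(mu/r1)*(sqrt(2*r2/(r1+r2)) - 1) = 1729.0646 m/s
dv2 = sqrt(mu/r2)*(1 - sqrt(2*r1/(r1+r2))) = 1275.3918 m/s
total dv = |dv1| + |dv2| = 1729.0646 + 1275.3918 = 3004.4564 m/s = 3.0045 km/s

3.0045 km/s


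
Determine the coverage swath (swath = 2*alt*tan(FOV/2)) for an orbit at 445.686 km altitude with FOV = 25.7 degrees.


FOV = 25.7 deg = 0.4485496 rad
swath = 2 * alt * tan(FOV/2) = 2 * 445.686 * tan(0.2242748)
swath = 2 * 445.686 * 0.2281123
swath = 203.3329 km

203.3329 km


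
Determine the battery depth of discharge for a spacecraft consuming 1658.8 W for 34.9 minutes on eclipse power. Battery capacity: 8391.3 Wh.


E_used = P * t / 60 = 1658.8 * 34.9 / 60 = 964.8687 Wh
DOD = E_used / E_total * 100 = 964.8687 / 8391.3 * 100
DOD = 11.4984 %

11.4984 %


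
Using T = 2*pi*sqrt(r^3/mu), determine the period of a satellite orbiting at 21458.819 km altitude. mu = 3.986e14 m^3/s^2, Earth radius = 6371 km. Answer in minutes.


r = 27829.8190 km = 2.7829819e+07 m
T = 2*pi*sqrt(r^3/mu) = 2*pi*sqrt(2.1554162e+22 / 3.986e14)
T = 46203.7041 s = 770.0617 min

770.0617 minutes


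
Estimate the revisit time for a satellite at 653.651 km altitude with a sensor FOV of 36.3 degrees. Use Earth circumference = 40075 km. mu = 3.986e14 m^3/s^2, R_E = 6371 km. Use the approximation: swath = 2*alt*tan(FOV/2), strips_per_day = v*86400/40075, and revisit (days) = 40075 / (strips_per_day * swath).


swath = 2*653.651*tan(0.3167773) = 428.5552 km
v = sqrt(mu/r) = 7532.7971 m/s = 7.5328 km/s
strips/day = v*86400/40075 = 7.5328*86400/40075 = 16.2404
coverage/day = strips * swath = 16.2404 * 428.5552 = 6959.9045 km
revisit = 40075 / 6959.9045 = 5.7580 days

5.7580 days


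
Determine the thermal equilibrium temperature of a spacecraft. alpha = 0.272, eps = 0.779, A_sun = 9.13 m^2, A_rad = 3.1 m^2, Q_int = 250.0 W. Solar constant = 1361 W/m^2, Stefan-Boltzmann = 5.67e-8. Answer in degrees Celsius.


Numerator = alpha*S*A_sun + Q_int = 0.272*1361*9.13 + 250.0 = 3629.8530 W
Denominator = eps*sigma*A_rad = 0.779*5.67e-8*3.1 = 1.3692483e-07 W/K^4
T^4 = 2.6509823e+10 K^4
T = 403.5076 K = 130.3576 C

130.3576 degrees Celsius


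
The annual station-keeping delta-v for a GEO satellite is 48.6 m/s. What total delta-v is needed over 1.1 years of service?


dV = rate * years = 48.6 * 1.1
dV = 53.4600 m/s

53.4600 m/s


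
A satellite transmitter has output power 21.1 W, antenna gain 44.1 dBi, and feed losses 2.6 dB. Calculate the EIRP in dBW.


Pt = 21.1 W = 13.2428 dBW
EIRP = Pt_dBW + Gt - losses = 13.2428 + 44.1 - 2.6 = 54.7428 dBW

54.7428 dBW


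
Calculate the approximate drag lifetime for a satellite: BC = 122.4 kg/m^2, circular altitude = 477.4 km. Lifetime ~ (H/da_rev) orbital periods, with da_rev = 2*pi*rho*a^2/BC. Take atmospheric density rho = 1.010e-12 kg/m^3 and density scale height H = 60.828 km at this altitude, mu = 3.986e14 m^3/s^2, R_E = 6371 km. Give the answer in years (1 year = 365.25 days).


a = R_E + alt = 6848.4000 km = 6.8484e+06 m
da_rev = 2*pi*rho*a^2/BC = 2*pi*1.010e-12*(6.8484e+06)^2/122.4 = 2.431633 m per revolution
N = H/da_rev = 60828.0000 m / 2.431633 m = 25015.2862 revolutions
P = 2*pi*sqrt(a^3/mu) = 5640.2051 s
lifetime = N*P = 25015.2862 * 5640.2051 = 1.4109135e+08 s = 1633.0017 days
years = 1633.0017 / 365.25 = 4.4709 years

4.4709 years


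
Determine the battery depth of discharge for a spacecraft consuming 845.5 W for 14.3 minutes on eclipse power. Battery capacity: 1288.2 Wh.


E_used = P * t / 60 = 845.5 * 14.3 / 60 = 201.5108 Wh
DOD = E_used / E_total * 100 = 201.5108 / 1288.2 * 100
DOD = 15.6428 %

15.6428 %


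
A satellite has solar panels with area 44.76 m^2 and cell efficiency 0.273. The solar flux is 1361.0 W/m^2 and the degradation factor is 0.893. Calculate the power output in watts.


P = area * eta * S * degradation
P = 44.76 * 0.273 * 1361.0 * 0.893
P = 14851.2261 W

14851.2261 W


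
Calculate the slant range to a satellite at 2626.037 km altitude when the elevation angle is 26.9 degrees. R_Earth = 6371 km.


h = 2626.037 km, el = 26.9 deg
d = -R_E*sin(el) + sqrt((R_E*sin(el))^2 + 2*R_E*h + h^2)
d = -6371.0000*sin(0.4694936) + sqrt((6371.0000*0.4524347)^2 + 2*6371.0000*2626.037 + 2626.037^2)
d = 4093.6132 km

4093.6132 km


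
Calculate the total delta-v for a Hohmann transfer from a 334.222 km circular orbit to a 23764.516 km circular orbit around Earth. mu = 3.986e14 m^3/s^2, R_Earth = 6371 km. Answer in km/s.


r1 = 6705.2220 km = 6.705222e+06 m
r2 = 30135.5160 km = 3.0135516e+07 m
dv1 = sqrt(mu/r1)*(sqrt(2*r2/(r1+r2)) - 1) = 2151.5733 m/s
dv2 = sqrt(mu/r2)*(1 - sqrt(2*r1/(r1+r2))) = 1442.6298 m/s
total dv = |dv1| + |dv2| = 2151.5733 + 1442.6298 = 3594.2031 m/s = 3.5942 km/s

3.5942 km/s


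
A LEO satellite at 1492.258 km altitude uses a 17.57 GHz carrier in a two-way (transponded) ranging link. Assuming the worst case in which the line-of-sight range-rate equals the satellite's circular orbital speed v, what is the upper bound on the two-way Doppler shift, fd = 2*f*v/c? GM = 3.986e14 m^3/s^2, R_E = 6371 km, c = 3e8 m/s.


r = 7.863258e+06 m
v = sqrt(mu/r) = 7119.7933 m/s (worst-case radial velocity)
f = 17.57 GHz = 1.757e+10 Hz
fd = 2*f*v/c = 2*1.757e+10*7119.7933/3.0e+08
fd = 833965.1199 Hz

833965.1199 Hz


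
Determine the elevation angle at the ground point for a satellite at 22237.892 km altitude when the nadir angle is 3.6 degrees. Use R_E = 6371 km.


r = R_E + alt = 28608.8920 km
Law of sines in the satellite / Earth-center / ground-point triangle:
  sin(nadir)/R_E = sin(90 + el)/r  =>  cos(el) = (r/R_E)*sin(nadir)
cos(el) = (28608.8920 / 6371.0000) * sin(3.6 deg) = 0.28196
el = arccos(0.28196) = 73.6228 deg
(Earth-central angle = 90 - nadir - el = 12.7772 deg)

73.6228 degrees


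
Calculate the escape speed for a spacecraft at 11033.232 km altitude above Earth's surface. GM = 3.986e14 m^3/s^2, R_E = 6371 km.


r = 6371.0 + 11033.232 = 17404.2320 km = 1.7404232e+07 m
v_esc = sqrt(2*mu/r) = sqrt(2*3.986e14 / 1.7404232e+07)
v_esc = 6767.9355 m/s = 6.7679 km/s

6.7679 km/s


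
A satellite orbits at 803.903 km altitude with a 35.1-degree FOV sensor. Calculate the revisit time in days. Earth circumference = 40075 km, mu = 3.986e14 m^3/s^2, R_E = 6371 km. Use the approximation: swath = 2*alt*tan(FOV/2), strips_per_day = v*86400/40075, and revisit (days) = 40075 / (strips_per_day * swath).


swath = 2*803.903*tan(0.3063053) = 508.4823 km
v = sqrt(mu/r) = 7453.5064 m/s = 7.4535 km/s
strips/day = v*86400/40075 = 7.4535*86400/40075 = 16.0694
coverage/day = strips * swath = 16.0694 * 508.4823 = 8171.0272 km
revisit = 40075 / 8171.0272 = 4.9045 days

4.9045 days


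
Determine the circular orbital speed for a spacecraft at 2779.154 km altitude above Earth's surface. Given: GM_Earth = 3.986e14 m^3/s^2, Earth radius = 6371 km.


r = R_E + alt = 6371.0 + 2779.154 = 9150.1540 km = 9.150154e+06 m
v = sqrt(mu/r) = sqrt(3.986e14 / 9.150154e+06) = 6600.1597 m/s = 6.6002 km/s

6.6002 km/s


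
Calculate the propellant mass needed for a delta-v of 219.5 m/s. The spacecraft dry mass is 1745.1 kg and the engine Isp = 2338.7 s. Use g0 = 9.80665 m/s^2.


ve = Isp * g0 = 2338.7 * 9.80665 = 22934.812355 m/s
mass ratio = exp(dv/ve) = exp(219.5/22934.812355) = 1.00961655
m_prop = m_dry * (mr - 1) = 1745.1 * (1.00961655 - 1)
m_prop = 16.7818 kg

16.7818 kg


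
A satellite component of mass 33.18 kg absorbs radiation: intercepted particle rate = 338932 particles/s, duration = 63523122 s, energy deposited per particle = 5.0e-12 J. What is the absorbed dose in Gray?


Total energy deposited = rate * time * E_per
  = 338932 * 63523122 * 5.0e-12 = 107.6501 J
Dose = E_total / mass = 107.6501 / 33.18
Dose = 3.2444 Gy

3.2444 Gy
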